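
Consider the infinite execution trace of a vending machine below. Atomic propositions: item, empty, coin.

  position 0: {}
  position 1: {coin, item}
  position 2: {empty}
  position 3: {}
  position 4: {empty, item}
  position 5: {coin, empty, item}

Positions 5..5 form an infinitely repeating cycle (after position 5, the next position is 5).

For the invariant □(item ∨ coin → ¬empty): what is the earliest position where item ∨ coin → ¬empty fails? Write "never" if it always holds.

Check item ∨ coin → ¬empty at each position in order: 0 ✓, 1 ✓, 2 ✓, 3 ✓.
At position 4 the labels are {empty, item}, so item ∨ coin → ¬empty is false there. This is the first violation.

4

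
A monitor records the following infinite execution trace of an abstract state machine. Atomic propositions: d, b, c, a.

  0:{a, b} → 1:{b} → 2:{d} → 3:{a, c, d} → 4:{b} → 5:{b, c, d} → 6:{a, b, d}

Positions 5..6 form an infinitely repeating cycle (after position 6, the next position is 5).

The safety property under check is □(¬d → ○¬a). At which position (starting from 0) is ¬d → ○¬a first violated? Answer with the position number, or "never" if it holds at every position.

¬d → ○¬a holds at every position 0..6, and those are all the positions the trace ever visits, so the invariant □(¬d → ○¬a) is never violated.

never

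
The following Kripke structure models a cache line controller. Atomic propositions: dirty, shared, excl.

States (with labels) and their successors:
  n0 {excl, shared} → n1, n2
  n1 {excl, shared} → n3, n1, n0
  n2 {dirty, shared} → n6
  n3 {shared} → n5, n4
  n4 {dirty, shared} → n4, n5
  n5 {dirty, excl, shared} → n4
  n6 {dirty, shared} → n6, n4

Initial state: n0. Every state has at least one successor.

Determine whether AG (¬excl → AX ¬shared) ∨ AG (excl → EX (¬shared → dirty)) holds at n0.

States satisfying ¬excl → AX ¬shared: {n0, n1, n5}.
States satisfying AG (¬excl → AX ¬shared): ∅.
States satisfying excl → EX (¬shared → dirty): {n0, n1, n2, n3, n4, n5, n6}.
States satisfying AG (excl → EX (¬shared → dirty)): {n0, n1, n2, n3, n4, n5, n6}.
States satisfying AG (¬excl → AX ¬shared) ∨ AG (excl → EX (¬shared → dirty)): {n0, n1, n2, n3, n4, n5, n6}.
n0 ∈ Sat(AG (¬excl → AX ¬shared) ∨ AG (excl → EX (¬shared → dirty))).

Satisfied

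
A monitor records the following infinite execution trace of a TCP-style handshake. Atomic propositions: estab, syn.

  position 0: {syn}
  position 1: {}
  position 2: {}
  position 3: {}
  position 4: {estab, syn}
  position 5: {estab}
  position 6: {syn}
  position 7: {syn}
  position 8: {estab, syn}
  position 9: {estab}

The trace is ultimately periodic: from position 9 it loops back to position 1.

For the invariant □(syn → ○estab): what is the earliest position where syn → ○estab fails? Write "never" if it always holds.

0

At position 0 the labels are {syn} and the next position 1 has {}, so syn → ○estab is false there. This is the first violation.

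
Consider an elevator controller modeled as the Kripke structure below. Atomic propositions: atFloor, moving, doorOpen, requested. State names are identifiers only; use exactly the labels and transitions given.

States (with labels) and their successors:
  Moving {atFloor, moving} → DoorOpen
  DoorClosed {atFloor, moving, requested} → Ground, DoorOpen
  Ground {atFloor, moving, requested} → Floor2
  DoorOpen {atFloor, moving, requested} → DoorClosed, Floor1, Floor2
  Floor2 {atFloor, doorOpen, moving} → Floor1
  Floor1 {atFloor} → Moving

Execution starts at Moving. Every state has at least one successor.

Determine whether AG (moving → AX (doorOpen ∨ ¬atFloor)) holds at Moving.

Violated

States satisfying moving → AX (doorOpen ∨ ¬atFloor): {Ground, Floor1}.
States satisfying AG (moving → AX (doorOpen ∨ ¬atFloor)): ∅.
DoorClosed is reachable from Moving and violates moving → AX (doorOpen ∨ ¬atFloor), so AG fails at Moving.
Moving ∉ Sat(AG (moving → AX (doorOpen ∨ ¬atFloor))).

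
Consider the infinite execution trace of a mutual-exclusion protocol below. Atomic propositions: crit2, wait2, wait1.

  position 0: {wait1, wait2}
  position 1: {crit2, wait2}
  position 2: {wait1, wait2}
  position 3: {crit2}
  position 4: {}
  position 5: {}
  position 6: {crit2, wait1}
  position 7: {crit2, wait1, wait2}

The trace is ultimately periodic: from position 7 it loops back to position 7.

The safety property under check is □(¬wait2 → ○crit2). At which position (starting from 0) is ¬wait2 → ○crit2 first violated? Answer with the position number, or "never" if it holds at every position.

3

Check ¬wait2 → ○crit2 at each position in order: 0 ✓, 1 ✓, 2 ✓.
At position 3 the labels are {crit2} and the next position 4 has {}, so ¬wait2 → ○crit2 is false there. This is the first violation.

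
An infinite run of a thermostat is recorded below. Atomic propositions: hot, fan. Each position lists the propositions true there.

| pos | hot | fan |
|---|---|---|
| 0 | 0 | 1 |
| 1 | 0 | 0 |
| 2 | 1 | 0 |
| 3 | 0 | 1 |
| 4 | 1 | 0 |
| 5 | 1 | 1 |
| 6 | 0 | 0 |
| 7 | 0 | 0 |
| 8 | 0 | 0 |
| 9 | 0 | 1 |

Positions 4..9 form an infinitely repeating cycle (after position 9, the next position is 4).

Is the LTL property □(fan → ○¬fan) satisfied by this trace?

Yes

fan → ○¬fan holds at every position 0..9, and those are all positions ever visited, so □(fan → ○¬fan) holds.
Positions where fan holds: 0, 3, 5, 9.
Check ○¬fan at each: 0→ok, 3→ok, 5→ok, 9→ok.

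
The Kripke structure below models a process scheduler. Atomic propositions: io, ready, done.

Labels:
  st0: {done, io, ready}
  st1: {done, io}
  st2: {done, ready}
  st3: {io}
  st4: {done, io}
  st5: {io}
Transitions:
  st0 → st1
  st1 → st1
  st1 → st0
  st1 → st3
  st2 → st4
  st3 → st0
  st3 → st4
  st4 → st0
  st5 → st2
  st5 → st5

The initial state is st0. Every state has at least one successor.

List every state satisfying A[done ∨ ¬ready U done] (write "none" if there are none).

{st0, st1, st2, st3, st4}

States satisfying done ∨ ¬ready: {st0, st1, st2, st3, st4, st5}.
States satisfying done: {st0, st1, st2, st4}.
States satisfying A[done ∨ ¬ready U done]: {st0, st1, st2, st3, st4}.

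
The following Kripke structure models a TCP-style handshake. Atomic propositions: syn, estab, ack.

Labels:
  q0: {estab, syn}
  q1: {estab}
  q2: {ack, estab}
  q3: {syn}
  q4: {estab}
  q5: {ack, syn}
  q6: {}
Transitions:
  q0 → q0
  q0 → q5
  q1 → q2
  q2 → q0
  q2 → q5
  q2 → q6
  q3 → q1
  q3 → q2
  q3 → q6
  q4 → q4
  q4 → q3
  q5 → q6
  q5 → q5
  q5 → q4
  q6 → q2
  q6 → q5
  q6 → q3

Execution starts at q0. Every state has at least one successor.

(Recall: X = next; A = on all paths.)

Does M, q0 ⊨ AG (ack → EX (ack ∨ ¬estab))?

Holds

States satisfying ack → EX (ack ∨ ¬estab): {q0, q1, q2, q3, q4, q5, q6}.
States satisfying AG (ack → EX (ack ∨ ¬estab)): {q0, q1, q2, q3, q4, q5, q6}.
Every state reachable from q0 satisfies ack → EX (ack ∨ ¬estab).
q0 ∈ Sat(AG (ack → EX (ack ∨ ¬estab))).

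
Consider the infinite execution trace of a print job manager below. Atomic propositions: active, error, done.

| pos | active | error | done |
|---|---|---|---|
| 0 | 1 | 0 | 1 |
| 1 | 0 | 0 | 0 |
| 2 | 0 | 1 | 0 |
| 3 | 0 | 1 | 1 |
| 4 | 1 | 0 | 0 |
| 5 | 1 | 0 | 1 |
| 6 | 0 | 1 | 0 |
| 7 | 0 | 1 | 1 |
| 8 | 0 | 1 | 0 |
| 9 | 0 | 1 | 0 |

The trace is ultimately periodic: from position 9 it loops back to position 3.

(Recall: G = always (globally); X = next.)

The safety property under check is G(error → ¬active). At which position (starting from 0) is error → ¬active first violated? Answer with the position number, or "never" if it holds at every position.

error → ¬active holds at every position 0..9, and those are all the positions the trace ever visits, so the invariant G(error → ¬active) is never violated.

never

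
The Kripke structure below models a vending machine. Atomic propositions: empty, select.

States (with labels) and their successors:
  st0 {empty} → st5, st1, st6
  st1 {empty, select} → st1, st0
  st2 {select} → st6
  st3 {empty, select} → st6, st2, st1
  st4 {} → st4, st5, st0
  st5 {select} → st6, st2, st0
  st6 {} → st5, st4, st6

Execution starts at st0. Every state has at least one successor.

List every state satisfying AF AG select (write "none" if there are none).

States satisfying AG select: ∅.
States satisfying AF AG select: ∅.

none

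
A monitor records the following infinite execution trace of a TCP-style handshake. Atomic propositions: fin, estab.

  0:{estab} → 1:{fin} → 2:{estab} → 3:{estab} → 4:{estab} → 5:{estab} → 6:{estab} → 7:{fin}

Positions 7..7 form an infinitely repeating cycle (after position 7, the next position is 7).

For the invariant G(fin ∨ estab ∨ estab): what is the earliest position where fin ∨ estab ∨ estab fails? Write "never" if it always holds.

fin ∨ estab ∨ estab holds at every position 0..7, and those are all the positions the trace ever visits, so the invariant G(fin ∨ estab ∨ estab) is never violated.

never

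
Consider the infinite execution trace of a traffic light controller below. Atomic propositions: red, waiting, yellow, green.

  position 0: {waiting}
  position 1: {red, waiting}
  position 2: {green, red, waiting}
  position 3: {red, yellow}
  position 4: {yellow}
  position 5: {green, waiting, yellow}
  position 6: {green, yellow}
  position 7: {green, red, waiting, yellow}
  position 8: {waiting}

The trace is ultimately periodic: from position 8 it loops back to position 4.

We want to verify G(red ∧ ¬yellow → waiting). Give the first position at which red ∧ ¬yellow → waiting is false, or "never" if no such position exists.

never

red ∧ ¬yellow → waiting holds at every position 0..8, and those are all the positions the trace ever visits, so the invariant G(red ∧ ¬yellow → waiting) is never violated.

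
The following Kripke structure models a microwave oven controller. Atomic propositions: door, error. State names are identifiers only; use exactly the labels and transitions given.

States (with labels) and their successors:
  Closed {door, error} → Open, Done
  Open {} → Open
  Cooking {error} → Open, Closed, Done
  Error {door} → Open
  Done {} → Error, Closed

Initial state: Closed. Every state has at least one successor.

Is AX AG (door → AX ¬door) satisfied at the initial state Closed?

States satisfying AG (door → AX ¬door): {Closed, Open, Cooking, Error, Done}.
States satisfying AX AG (door → AX ¬door): {Closed, Open, Cooking, Error, Done}.
Closed ∈ Sat(AX AG (door → AX ¬door)).

Yes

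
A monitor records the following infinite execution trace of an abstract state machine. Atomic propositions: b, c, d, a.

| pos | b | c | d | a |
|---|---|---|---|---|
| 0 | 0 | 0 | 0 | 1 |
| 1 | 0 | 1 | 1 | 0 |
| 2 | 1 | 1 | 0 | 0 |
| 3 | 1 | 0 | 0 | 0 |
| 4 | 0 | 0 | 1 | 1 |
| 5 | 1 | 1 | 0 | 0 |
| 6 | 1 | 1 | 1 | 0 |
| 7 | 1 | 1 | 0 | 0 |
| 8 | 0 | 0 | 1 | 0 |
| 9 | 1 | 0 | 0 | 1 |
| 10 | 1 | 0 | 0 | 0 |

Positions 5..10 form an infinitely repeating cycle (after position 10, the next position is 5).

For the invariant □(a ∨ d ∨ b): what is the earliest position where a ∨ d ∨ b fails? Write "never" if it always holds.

never

a ∨ d ∨ b holds at every position 0..10, and those are all the positions the trace ever visits, so the invariant □(a ∨ d ∨ b) is never violated.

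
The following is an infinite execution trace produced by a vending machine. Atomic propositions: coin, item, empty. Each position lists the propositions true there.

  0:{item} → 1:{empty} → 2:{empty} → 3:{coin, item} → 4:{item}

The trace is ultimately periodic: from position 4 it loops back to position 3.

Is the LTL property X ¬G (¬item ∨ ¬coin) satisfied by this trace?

The position after 0 is 1; ¬G (¬item ∨ ¬coin) is true there.

Satisfied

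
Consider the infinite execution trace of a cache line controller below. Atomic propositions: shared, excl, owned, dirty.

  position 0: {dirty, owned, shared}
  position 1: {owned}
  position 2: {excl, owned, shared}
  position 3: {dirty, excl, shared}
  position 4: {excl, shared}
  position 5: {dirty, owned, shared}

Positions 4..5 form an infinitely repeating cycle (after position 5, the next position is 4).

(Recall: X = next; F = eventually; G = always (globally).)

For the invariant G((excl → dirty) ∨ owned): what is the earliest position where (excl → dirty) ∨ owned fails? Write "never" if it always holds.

4

Check (excl → dirty) ∨ owned at each position in order: 0 ✓, 1 ✓, 2 ✓, 3 ✓.
At position 4 the labels are {excl, shared}, so (excl → dirty) ∨ owned is false there. This is the first violation.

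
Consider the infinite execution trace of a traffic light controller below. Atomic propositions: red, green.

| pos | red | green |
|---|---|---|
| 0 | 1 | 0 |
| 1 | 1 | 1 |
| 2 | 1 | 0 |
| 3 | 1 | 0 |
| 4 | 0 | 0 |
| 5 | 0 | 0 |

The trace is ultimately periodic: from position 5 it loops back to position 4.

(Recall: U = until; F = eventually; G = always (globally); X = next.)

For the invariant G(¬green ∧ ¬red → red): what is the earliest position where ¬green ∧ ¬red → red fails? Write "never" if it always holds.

Check ¬green ∧ ¬red → red at each position in order: 0 ✓, 1 ✓, 2 ✓, 3 ✓.
At position 4 the labels are {}, so ¬green ∧ ¬red → red is false there. This is the first violation.

4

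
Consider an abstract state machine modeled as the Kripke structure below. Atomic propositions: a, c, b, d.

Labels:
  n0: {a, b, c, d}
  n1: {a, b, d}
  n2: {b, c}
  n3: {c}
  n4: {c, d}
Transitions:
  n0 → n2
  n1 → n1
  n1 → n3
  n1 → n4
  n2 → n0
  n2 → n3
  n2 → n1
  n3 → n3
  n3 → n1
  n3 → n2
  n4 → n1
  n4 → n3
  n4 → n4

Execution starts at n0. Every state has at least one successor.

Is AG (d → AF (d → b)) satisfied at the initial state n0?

Does not hold

States satisfying d → AF (d → b): {n0, n1, n2, n3}.
States satisfying AG (d → AF (d → b)): ∅.
n4 is reachable from n0 and violates d → AF (d → b), so AG fails at n0.
n0 ∉ Sat(AG (d → AF (d → b))).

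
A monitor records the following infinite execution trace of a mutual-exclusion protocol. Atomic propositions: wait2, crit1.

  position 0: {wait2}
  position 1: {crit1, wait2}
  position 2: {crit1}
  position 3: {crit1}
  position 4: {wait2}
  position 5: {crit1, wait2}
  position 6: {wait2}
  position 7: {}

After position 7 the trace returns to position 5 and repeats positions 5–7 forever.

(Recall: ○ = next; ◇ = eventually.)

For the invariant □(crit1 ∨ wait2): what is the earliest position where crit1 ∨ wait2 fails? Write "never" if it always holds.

7

Check crit1 ∨ wait2 at each position in order: 0 ✓, 1 ✓, 2 ✓, 3 ✓, 4 ✓, 5 ✓, 6 ✓.
At position 7 the labels are {}, so crit1 ∨ wait2 is false there. This is the first violation.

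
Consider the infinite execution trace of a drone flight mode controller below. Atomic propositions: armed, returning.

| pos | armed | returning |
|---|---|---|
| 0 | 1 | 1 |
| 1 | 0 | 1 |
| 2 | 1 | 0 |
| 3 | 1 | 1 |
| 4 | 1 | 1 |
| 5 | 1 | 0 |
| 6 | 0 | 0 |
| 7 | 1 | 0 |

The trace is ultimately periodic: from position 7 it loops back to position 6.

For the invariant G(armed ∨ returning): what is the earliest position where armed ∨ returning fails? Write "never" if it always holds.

6

Check armed ∨ returning at each position in order: 0 ✓, 1 ✓, 2 ✓, 3 ✓, 4 ✓, 5 ✓.
At position 6 the labels are {}, so armed ∨ returning is false there. This is the first violation.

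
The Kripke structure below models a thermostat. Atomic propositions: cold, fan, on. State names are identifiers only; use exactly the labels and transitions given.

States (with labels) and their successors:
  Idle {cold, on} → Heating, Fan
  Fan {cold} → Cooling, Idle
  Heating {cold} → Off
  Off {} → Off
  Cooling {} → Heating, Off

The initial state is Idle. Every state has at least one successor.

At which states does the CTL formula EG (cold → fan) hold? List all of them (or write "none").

{Off, Cooling}

States satisfying cold → fan: {Off, Cooling}.
States satisfying EG (cold → fan): {Off, Cooling}.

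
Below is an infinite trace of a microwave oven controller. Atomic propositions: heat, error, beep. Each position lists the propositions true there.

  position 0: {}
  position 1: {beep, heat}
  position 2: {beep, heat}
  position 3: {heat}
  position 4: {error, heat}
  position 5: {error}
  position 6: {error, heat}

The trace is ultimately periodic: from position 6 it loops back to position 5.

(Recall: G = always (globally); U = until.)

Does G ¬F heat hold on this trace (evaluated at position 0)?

Does not hold

¬F heat must hold at every position from 0 onward. It fails at position 0, so G ¬F heat is false.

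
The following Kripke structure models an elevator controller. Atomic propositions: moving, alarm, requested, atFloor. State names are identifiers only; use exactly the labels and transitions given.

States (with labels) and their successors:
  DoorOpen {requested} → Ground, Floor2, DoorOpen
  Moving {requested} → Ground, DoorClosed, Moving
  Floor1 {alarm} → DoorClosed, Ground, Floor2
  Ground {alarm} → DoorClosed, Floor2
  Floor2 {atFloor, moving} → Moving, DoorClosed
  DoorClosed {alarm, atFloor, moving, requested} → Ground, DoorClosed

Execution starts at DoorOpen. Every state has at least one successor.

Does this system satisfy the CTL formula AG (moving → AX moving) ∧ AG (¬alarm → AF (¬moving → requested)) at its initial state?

Does not hold

States satisfying moving → AX moving: {DoorOpen, Moving, Floor1, Ground}.
States satisfying AG (moving → AX moving): ∅.
States satisfying ¬alarm → AF (¬moving → requested): {DoorOpen, Moving, Floor1, Ground, Floor2, DoorClosed}.
States satisfying AG (¬alarm → AF (¬moving → requested)): {DoorOpen, Moving, Floor1, Ground, Floor2, DoorClosed}.
States satisfying AG (moving → AX moving) ∧ AG (¬alarm → AF (¬moving → requested)): ∅.
DoorOpen ∉ Sat(AG (moving → AX moving) ∧ AG (¬alarm → AF (¬moving → requested))).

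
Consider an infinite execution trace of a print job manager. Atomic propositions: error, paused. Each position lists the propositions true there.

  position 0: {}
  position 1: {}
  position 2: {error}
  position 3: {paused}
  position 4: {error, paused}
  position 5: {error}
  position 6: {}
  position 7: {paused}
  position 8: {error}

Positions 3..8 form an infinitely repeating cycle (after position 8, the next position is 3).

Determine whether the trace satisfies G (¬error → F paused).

Satisfied

¬error → F paused holds at every position 0..8, and those are all positions ever visited, so G (¬error → F paused) holds.
Positions where ¬error holds: 0, 1, 3, 6, 7.
Check F paused at each: 0→ok, 1→ok, 3→ok, 6→ok, 7→ok.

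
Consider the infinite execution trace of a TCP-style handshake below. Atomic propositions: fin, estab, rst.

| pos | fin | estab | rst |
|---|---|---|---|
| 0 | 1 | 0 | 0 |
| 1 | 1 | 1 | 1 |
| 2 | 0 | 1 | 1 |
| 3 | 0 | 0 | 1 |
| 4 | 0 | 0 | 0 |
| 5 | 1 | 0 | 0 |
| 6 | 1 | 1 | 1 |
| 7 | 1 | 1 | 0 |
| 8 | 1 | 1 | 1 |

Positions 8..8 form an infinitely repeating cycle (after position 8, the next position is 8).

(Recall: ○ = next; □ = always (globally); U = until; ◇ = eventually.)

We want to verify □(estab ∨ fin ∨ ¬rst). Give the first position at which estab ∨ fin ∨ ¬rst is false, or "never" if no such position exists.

Check estab ∨ fin ∨ ¬rst at each position in order: 0 ✓, 1 ✓, 2 ✓.
At position 3 the labels are {rst}, so estab ∨ fin ∨ ¬rst is false there. This is the first violation.

3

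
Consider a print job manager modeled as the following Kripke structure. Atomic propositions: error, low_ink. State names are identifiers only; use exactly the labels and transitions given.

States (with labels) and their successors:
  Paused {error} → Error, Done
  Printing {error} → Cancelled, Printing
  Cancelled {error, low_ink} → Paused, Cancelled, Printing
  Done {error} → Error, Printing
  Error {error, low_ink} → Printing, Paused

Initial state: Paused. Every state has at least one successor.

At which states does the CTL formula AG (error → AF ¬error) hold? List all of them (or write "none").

none

States satisfying error → AF ¬error: ∅.
States satisfying AG (error → AF ¬error): ∅.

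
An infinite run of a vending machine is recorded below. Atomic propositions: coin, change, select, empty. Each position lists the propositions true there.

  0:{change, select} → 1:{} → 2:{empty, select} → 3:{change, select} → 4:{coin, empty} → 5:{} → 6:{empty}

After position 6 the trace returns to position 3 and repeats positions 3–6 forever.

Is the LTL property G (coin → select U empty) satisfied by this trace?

coin → select U empty holds at every position 0..6, and those are all positions ever visited, so G (coin → select U empty) holds.
Positions where coin holds: 4.
Check select U empty at each: 4→ok.

Yes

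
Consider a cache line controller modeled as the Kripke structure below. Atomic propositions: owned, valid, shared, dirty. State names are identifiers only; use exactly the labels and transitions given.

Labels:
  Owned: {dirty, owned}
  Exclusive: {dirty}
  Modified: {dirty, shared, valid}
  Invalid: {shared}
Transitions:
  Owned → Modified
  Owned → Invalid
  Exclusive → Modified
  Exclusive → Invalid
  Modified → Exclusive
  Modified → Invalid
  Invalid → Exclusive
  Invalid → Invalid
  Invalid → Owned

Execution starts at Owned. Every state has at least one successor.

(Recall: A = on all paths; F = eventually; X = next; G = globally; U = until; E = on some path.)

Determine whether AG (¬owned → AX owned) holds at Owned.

Violated

States satisfying ¬owned → AX owned: {Owned}.
States satisfying AG (¬owned → AX owned): ∅.
Exclusive is reachable from Owned and violates ¬owned → AX owned, so AG fails at Owned.
Owned ∉ Sat(AG (¬owned → AX owned)).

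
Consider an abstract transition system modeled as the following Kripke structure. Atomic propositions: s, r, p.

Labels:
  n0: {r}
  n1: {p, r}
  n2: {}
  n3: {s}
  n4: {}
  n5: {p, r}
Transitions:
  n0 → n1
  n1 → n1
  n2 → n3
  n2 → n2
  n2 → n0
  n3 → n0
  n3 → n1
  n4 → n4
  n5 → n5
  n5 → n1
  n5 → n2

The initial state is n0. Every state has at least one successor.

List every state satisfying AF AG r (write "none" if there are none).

States satisfying AG r: {n0, n1}.
States satisfying AF AG r: {n0, n1, n3}.

{n0, n1, n3}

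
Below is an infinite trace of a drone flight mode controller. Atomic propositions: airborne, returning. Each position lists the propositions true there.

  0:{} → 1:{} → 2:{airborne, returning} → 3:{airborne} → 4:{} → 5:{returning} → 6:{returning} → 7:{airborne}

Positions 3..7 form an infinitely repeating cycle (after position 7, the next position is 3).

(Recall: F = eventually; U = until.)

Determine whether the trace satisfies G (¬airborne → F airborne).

Yes

¬airborne → F airborne holds at every position 0..7, and those are all positions ever visited, so G (¬airborne → F airborne) holds.
Positions where ¬airborne holds: 0, 1, 4, 5, 6.
Check F airborne at each: 0→ok, 1→ok, 4→ok, 5→ok, 6→ok.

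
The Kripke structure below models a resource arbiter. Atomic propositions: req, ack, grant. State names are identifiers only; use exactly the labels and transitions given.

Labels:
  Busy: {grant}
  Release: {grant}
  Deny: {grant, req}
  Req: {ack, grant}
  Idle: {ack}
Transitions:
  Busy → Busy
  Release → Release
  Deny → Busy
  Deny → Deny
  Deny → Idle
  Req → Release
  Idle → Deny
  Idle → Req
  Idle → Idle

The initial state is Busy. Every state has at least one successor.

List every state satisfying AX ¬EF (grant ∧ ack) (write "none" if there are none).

States satisfying ¬EF (grant ∧ ack): {Busy, Release}.
States satisfying AX ¬EF (grant ∧ ack): {Busy, Release, Req}.

{Busy, Release, Req}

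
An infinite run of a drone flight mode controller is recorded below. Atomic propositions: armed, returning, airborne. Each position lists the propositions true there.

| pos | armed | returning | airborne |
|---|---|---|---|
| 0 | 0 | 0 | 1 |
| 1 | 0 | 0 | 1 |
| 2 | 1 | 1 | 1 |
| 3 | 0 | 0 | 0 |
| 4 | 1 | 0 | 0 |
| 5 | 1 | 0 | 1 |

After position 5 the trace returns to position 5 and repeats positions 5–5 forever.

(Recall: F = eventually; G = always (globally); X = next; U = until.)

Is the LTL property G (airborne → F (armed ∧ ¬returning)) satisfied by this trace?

airborne → F (armed ∧ ¬returning) holds at every position 0..5, and those are all positions ever visited, so G (airborne → F (armed ∧ ¬returning)) holds.
Positions where airborne holds: 0, 1, 2, 5.
Check F (armed ∧ ¬returning) at each: 0→ok, 1→ok, 2→ok, 5→ok.

Satisfied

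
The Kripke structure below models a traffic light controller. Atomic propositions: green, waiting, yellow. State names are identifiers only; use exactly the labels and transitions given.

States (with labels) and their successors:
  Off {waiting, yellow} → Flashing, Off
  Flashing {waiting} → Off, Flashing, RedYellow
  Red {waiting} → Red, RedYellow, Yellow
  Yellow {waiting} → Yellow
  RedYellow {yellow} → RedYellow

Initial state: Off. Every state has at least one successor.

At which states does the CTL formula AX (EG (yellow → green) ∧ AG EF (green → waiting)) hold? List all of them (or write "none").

States satisfying EG (yellow → green) ∧ AG EF (green → waiting): {Flashing, Red, Yellow}.
States satisfying AX (EG (yellow → green) ∧ AG EF (green → waiting)): {Yellow}.

{Yellow}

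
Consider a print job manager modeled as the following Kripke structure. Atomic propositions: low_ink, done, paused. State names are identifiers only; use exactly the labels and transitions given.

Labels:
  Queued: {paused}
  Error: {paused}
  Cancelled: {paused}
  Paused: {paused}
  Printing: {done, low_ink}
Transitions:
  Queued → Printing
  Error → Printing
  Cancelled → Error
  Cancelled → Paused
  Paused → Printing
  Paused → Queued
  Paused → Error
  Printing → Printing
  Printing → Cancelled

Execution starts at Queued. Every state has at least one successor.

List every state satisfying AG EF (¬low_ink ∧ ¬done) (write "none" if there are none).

States satisfying EF (¬low_ink ∧ ¬done): {Queued, Error, Cancelled, Paused, Printing}.
States satisfying AG EF (¬low_ink ∧ ¬done): {Queued, Error, Cancelled, Paused, Printing}.

{Queued, Error, Cancelled, Paused, Printing}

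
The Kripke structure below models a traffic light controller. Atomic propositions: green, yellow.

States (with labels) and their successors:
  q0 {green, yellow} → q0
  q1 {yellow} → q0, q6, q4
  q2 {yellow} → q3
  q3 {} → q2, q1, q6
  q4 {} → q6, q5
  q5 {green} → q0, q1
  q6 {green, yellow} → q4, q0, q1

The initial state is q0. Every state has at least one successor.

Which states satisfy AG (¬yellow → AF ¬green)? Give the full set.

States satisfying ¬yellow → AF ¬green: {q0, q1, q2, q3, q4, q6}.
States satisfying AG (¬yellow → AF ¬green): {q0}.

{q0}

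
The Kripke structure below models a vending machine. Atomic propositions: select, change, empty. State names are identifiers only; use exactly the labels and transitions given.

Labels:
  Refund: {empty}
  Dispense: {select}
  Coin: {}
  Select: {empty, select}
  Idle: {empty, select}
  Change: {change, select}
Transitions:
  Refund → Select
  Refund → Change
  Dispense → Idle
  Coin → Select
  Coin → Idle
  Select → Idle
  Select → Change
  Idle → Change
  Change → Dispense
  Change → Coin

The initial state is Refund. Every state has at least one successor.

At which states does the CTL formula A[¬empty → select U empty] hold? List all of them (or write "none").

{Refund, Dispense, Select, Idle}

States satisfying ¬empty → select: {Refund, Dispense, Select, Idle, Change}.
States satisfying empty: {Refund, Select, Idle}.
States satisfying A[¬empty → select U empty]: {Refund, Dispense, Select, Idle}.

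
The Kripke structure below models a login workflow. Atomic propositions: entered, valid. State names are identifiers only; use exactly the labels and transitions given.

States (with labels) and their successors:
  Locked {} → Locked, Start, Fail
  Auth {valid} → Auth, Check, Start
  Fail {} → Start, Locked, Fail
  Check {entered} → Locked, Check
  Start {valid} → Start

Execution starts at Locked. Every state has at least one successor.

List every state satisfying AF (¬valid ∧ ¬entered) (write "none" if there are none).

States satisfying ¬valid ∧ ¬entered: {Locked, Fail}.
States satisfying AF (¬valid ∧ ¬entered): {Locked, Fail}.

{Locked, Fail}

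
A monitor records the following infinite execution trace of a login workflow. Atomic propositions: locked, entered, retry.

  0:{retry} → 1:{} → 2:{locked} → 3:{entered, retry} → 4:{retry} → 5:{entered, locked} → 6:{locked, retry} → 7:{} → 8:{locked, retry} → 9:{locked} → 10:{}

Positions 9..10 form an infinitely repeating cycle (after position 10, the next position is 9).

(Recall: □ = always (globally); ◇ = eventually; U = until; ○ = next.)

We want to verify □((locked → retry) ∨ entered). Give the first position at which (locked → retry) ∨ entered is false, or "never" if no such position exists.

2

Check (locked → retry) ∨ entered at each position in order: 0 ✓, 1 ✓.
At position 2 the labels are {locked}, so (locked → retry) ∨ entered is false there. This is the first violation.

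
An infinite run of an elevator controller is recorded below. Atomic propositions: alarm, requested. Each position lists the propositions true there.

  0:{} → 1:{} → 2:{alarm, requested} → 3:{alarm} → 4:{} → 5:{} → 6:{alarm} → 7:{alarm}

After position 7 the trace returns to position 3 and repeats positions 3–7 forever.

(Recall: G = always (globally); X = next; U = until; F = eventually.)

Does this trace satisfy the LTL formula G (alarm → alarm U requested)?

alarm → alarm U requested must hold at every position from 0 onward. It fails at position 3, so G (alarm → alarm U requested) is false.
Positions where alarm holds: 2, 3, 6, 7.
Check alarm U requested at each: 2→ok, 3→fails, 6→fails, 7→fails.

Violated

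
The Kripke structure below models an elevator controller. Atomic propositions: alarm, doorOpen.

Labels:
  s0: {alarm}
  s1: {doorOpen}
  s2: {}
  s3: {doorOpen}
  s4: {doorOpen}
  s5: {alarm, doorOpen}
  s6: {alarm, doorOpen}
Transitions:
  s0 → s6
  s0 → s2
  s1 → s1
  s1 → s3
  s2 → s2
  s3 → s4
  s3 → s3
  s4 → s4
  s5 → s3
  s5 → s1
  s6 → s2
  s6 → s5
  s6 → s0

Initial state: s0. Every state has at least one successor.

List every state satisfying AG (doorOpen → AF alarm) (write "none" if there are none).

States satisfying doorOpen → AF alarm: {s0, s2, s5, s6}.
States satisfying AG (doorOpen → AF alarm): {s2}.

{s2}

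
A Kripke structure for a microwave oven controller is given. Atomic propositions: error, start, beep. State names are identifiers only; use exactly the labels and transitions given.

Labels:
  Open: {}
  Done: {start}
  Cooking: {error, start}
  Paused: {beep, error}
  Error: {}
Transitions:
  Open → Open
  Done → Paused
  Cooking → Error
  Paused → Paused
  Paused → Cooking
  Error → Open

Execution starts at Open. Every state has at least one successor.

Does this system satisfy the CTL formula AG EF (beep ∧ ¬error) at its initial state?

States satisfying EF (beep ∧ ¬error): ∅.
States satisfying AG EF (beep ∧ ¬error): ∅.
Open is reachable from Open and violates EF (beep ∧ ¬error), so AG fails at Open.
Open ∉ Sat(AG EF (beep ∧ ¬error)).

No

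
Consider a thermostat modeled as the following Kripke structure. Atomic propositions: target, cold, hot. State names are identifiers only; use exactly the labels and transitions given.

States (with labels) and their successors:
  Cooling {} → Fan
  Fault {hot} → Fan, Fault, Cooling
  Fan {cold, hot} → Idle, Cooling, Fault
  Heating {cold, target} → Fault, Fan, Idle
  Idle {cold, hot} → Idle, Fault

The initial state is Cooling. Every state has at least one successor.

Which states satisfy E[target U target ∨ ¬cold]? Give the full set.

States satisfying target: {Heating}.
States satisfying target ∨ ¬cold: {Cooling, Fault, Heating}.
States satisfying E[target U target ∨ ¬cold]: {Cooling, Fault, Heating}.

{Cooling, Fault, Heating}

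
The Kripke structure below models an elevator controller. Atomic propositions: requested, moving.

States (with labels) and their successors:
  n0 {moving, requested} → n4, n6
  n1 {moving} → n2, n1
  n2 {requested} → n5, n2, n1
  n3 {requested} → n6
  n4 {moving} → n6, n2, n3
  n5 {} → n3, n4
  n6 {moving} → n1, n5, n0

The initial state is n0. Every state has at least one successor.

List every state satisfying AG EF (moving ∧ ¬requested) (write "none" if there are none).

States satisfying EF (moving ∧ ¬requested): {n0, n1, n2, n3, n4, n5, n6}.
States satisfying AG EF (moving ∧ ¬requested): {n0, n1, n2, n3, n4, n5, n6}.

{n0, n1, n2, n3, n4, n5, n6}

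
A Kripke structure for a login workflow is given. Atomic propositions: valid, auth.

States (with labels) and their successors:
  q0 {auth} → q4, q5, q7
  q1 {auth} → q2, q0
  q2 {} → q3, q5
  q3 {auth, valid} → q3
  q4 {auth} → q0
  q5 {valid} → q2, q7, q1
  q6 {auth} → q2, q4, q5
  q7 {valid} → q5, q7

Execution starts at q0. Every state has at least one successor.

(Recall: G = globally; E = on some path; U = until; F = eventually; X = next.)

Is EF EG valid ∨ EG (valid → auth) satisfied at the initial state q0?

States satisfying EG valid: {q3, q5, q7}.
States satisfying EF EG valid: {q0, q1, q2, q3, q4, q5, q6, q7}.
States satisfying valid → auth: {q0, q1, q2, q3, q4, q6}.
States satisfying EG (valid → auth): {q0, q1, q2, q3, q4, q6}.
States satisfying EF EG valid ∨ EG (valid → auth): {q0, q1, q2, q3, q4, q5, q6, q7}.
q0 ∈ Sat(EF EG valid ∨ EG (valid → auth)).

Holds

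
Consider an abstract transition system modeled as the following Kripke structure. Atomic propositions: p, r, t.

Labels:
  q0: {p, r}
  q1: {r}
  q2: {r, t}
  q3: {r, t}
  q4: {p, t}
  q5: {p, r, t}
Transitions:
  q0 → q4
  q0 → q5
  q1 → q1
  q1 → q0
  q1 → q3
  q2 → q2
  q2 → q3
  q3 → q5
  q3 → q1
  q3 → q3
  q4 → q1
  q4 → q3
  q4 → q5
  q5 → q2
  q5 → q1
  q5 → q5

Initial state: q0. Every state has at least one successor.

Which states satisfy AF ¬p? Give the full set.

States satisfying ¬p: {q1, q2, q3}.
States satisfying AF ¬p: {q1, q2, q3}.

{q1, q2, q3}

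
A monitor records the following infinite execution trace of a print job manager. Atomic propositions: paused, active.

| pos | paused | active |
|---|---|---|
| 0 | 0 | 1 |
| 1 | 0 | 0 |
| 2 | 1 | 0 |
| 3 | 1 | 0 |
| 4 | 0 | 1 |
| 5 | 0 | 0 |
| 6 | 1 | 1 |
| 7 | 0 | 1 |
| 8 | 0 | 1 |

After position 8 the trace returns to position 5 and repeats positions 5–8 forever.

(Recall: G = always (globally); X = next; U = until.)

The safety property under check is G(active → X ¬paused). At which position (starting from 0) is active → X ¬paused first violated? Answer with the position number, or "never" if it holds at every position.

never

active → X ¬paused holds at every position 0..8, and those are all the positions the trace ever visits, so the invariant G(active → X ¬paused) is never violated.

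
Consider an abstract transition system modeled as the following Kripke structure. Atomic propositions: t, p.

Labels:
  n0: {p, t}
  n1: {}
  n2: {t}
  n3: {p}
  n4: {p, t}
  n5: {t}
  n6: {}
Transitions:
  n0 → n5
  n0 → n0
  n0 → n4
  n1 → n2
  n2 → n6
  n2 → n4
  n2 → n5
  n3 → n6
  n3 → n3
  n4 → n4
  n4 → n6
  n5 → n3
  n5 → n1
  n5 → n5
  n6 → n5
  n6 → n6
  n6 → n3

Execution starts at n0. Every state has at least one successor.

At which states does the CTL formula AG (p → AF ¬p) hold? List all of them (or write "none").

none

States satisfying p → AF ¬p: {n1, n2, n5, n6}.
States satisfying AG (p → AF ¬p): ∅.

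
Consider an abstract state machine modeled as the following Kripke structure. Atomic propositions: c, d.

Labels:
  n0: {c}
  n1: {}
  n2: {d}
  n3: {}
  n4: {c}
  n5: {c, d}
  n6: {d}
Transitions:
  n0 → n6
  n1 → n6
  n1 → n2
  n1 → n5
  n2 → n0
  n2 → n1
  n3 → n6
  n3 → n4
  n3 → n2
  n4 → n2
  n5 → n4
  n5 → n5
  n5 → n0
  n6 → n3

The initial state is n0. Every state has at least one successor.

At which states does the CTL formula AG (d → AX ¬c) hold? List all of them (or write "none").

States satisfying d → AX ¬c: {n0, n1, n3, n4, n6}.
States satisfying AG (d → AX ¬c): ∅.

none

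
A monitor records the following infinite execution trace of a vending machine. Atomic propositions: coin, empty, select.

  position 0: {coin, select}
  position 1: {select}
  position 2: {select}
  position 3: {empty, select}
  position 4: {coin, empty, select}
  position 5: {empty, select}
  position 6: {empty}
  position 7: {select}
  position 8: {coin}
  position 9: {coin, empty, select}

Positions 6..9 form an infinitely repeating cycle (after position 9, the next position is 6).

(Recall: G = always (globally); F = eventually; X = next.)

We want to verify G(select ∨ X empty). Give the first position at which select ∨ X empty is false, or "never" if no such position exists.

6

Check select ∨ X empty at each position in order: 0 ✓, 1 ✓, 2 ✓, 3 ✓, 4 ✓, 5 ✓.
At position 6 the labels are {empty} and the next position 7 has {select}, so select ∨ X empty is false there. This is the first violation.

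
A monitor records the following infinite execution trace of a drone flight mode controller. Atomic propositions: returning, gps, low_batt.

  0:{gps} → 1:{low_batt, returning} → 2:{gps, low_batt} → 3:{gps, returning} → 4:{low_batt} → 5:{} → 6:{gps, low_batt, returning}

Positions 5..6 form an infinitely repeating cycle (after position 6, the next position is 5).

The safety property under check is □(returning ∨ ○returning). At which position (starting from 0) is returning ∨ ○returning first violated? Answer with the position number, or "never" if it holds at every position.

4

Check returning ∨ ○returning at each position in order: 0 ✓, 1 ✓, 2 ✓, 3 ✓.
At position 4 the labels are {low_batt} and the next position 5 has {}, so returning ∨ ○returning is false there. This is the first violation.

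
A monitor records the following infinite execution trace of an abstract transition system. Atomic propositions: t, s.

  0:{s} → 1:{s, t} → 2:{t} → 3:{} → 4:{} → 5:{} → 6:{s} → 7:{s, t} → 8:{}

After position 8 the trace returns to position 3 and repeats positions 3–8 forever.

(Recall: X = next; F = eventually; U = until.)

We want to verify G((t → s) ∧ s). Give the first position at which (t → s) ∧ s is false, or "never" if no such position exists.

2

Check (t → s) ∧ s at each position in order: 0 ✓, 1 ✓.
At position 2 the labels are {t}, so (t → s) ∧ s is false there. This is the first violation.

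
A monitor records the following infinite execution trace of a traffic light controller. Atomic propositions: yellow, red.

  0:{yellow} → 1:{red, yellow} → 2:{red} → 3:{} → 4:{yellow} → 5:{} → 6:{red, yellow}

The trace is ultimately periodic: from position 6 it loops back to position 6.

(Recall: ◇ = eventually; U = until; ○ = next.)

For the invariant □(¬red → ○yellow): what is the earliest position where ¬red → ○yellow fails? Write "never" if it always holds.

4

Check ¬red → ○yellow at each position in order: 0 ✓, 1 ✓, 2 ✓, 3 ✓.
At position 4 the labels are {yellow} and the next position 5 has {}, so ¬red → ○yellow is false there. This is the first violation.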